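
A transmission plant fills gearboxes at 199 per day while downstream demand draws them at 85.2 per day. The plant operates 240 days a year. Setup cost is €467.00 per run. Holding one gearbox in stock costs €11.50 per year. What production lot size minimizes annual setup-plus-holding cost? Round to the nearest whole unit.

Q* ≈ 1,704 gearboxes

Annual demand D = 85.2 × 240 = 20,448.
Production build-up factor (1 − d/p) = 1 − 85.2/199 = 0.5719.
Q* = √(2DS / (H(1 − d/p))) = √(2 × 20,448 × 467 / (11.5 × 0.5719)).
= √(19,098,432 / 6.5764) ≈ 1704.140.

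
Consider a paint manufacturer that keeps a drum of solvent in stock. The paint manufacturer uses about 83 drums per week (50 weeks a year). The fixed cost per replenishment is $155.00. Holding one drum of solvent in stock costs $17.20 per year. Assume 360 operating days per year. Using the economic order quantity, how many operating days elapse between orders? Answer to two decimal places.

T ≈ 23.72 days

Annual demand D = 83 × 50 = 4,150.
Q* = √(2DS/H) = √(2 × 4,150 × 155 / 17.2) ≈ 273.49.
Cycle time = Q*/D × 360 = 273.49 / 4,150 × 360 ≈ 23.724 days.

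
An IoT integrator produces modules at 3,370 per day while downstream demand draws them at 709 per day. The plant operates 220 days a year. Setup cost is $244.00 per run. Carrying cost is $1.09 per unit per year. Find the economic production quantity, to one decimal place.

Annual demand D = 709 × 220 = 155,980.
Production build-up factor (1 − d/p) = 1 − 709/3,370 = 0.7896.
Q* = √(2DS / (H(1 − d/p))) = √(2 × 155,980 × 244 / (1.09 × 0.7896)).
= √(76,118,240 / 0.8607) ≈ 9404.238.

Q* ≈ 9,404.2 modules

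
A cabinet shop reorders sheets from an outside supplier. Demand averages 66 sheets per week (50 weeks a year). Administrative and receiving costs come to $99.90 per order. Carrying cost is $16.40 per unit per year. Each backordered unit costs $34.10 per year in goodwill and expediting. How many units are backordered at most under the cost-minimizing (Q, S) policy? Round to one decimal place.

S* ≈ 79.2 sheets

Annual demand D = 66 × 50 = 3,300.
With planned backorders, Q* = √(2DS/H) · √((H+B)/B).
√(2DS/H) = √(2 × 3,300 × 99.9 / 16.4) = 200.508.
√((H+B)/B) = √((16.4+34.1)/34.1) = 1.2169.
Q* ≈ 244.006.
S* = Q* · H/(H+B) = 244.006 × 16.4/50.5 ≈ 79.242.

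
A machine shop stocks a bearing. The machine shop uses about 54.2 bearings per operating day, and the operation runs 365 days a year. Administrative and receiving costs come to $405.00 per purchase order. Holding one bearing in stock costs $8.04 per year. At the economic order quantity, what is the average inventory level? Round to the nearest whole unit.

Average inventory ≈ 706 bearings

Annual demand D = 54.2 × 365 = 19,783.
Q* = √(2DS/H) = √(2 × 19,783 × 405 / 8.04) ≈ 1411.76.
Average inventory = Q*/2 ≈ 1411.76 / 2 = 705.879.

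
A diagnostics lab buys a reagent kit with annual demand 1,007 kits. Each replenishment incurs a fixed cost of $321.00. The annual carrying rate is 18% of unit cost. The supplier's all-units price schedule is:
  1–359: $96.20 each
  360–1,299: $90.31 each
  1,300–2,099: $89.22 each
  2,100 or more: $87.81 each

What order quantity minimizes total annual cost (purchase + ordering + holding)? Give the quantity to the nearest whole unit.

Holding cost per unit per year at price C is H = 0.18·C.
Candidates are each tier's EOQ (if it falls in that tier) and each price-break quantity.
EOQ at $96.20 = 193.2 (feasible in tier 1): TC = 1,007×$96.20 + (1,007/193.2)×321 + (193.2/2)×0.18×$96.20 = $100,219.25.
EOQ at $90.31 = 199.4 < 360, so use break Q=360: TC = 1,007×$90.31 + (1,007/360.0)×321 + (360.0/2)×0.18×$90.31 = $94,766.12.
EOQ at $89.22 = 200.6 < 1300, so use break Q=1300: TC = 1,007×$89.22 + (1,007/1300.0)×321 + (1300.0/2)×0.18×$89.22 = $100,531.93.
EOQ at $87.81 = 202.2 < 2100, so use break Q=2100: TC = 1,007×$87.81 + (1,007/2100.0)×321 + (2100.0/2)×0.18×$87.81 = $105,174.69.
Lowest total cost is $94,766.12 at Q = 360.0.

Q* ≈ 360 kits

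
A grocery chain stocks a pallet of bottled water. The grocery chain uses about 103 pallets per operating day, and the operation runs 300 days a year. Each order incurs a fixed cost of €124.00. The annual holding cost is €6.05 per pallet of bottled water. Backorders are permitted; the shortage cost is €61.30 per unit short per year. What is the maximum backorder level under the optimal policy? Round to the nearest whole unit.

S* ≈ 106 pallets

Annual demand D = 103 × 300 = 30,900.
With planned backorders, Q* = √(2DS/H) · √((H+B)/B).
√(2DS/H) = √(2 × 30,900 × 124 / 6.05) = 1125.453.
√((H+B)/B) = √((6.05+61.3)/61.3) = 1.0482.
Q* ≈ 1179.685.
S* = Q* · H/(H+B) = 1179.685 × 6.05/67.35 ≈ 105.970.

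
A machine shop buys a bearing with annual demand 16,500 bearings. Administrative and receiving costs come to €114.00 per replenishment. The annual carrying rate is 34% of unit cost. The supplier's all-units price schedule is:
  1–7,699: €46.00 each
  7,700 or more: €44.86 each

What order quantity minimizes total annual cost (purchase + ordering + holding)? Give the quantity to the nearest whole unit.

Holding cost per unit per year at price C is H = 0.34·C.
Candidates are each tier's EOQ (if it falls in that tier) and each price-break quantity.
EOQ at €46.00 = 490.4 (feasible in tier 1): TC = 16,500×€46.00 + (16,500/490.4)×114 + (490.4/2)×0.34×€46.00 = €766,670.57.
EOQ at €44.86 = 496.6 < 7700, so use break Q=7700: TC = 16,500×€44.86 + (16,500/7700.0)×114 + (7700.0/2)×0.34×€44.86 = €799,156.03.
Lowest total cost is €766,670.57 at Q = 490.4.

Q* ≈ 490 bearings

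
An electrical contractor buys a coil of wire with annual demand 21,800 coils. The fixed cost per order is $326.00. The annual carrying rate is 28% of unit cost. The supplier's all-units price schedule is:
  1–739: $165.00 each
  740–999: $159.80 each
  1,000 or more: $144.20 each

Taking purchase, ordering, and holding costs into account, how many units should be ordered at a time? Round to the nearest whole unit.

Holding cost per unit per year at price C is H = 0.28·C.
Candidates are each tier's EOQ (if it falls in that tier) and each price-break quantity.
EOQ at $165.00 = 554.7 (feasible in tier 1): TC = 21,800×$165.00 + (21,800/554.7)×326 + (554.7/2)×0.28×$165.00 = $3,622,625.54.
EOQ at $159.80 = 563.6 < 740, so use break Q=740: TC = 21,800×$159.80 + (21,800/740.0)×326 + (740.0/2)×0.28×$159.80 = $3,509,799.06.
EOQ at $144.20 = 593.3 < 1000, so use break Q=1000: TC = 21,800×$144.20 + (21,800/1000.0)×326 + (1000.0/2)×0.28×$144.20 = $3,170,854.80.
Lowest total cost is $3,170,854.80 at Q = 1000.0.

Q* ≈ 1,000 coils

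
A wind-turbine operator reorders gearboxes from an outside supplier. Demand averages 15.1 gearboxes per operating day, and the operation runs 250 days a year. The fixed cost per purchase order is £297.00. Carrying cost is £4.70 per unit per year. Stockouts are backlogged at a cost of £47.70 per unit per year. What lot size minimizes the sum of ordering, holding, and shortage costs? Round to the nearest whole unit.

Q* ≈ 724 gearboxes

Annual demand D = 15.1 × 250 = 3,775.
With planned backorders, Q* = √(2DS/H) · √((H+B)/B).
√(2DS/H) = √(2 × 3,775 × 297 / 4.7) = 690.721.
√((H+B)/B) = √((4.7+47.7)/47.7) = 1.0481.
Q* ≈ 723.951.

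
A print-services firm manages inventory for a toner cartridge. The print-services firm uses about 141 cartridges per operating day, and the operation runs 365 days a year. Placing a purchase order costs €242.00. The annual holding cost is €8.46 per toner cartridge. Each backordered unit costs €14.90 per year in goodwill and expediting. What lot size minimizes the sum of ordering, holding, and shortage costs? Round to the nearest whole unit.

Q* ≈ 2,149 cartridges

Annual demand D = 141 × 365 = 51,465.
With planned backorders, Q* = √(2DS/H) · √((H+B)/B).
√(2DS/H) = √(2 × 51,465 × 242 / 8.46) = 1715.906.
√((H+B)/B) = √((8.46+14.9)/14.9) = 1.2521.
Q* ≈ 2148.507.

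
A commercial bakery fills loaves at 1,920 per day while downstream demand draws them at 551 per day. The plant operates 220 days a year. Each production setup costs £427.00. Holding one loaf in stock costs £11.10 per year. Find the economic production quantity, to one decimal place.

Q* ≈ 3,616.6 loaves

Annual demand D = 551 × 220 = 121,220.
Production build-up factor (1 − d/p) = 1 − 551/1,920 = 0.7130.
Q* = √(2DS / (H(1 − d/p))) = √(2 × 121,220 × 427 / (11.1 × 0.7130)).
= √(103,521,880 / 7.9145) ≈ 3616.625.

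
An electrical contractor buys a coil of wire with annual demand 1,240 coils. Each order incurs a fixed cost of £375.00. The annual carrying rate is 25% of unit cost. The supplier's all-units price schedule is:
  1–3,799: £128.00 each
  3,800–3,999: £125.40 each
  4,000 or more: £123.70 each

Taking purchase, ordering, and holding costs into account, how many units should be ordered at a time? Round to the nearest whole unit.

Holding cost per unit per year at price C is H = 0.25·C.
Evaluate total cost at each tier's feasible EOQ or, if the EOQ is below the tier, at the tier's minimum quantity.
EOQ at £128.00 = 170.5 (feasible in tier 1): TC = 1,240×£128.00 + (1,240/170.5)×375 + (170.5/2)×0.25×£128.00 = £164,175.27.
EOQ at £125.40 = 172.2 < 3800, so use break Q=3800: TC = 1,240×£125.40 + (1,240/3800.0)×375 + (3800.0/2)×0.25×£125.40 = £215,183.37.
EOQ at £123.70 = 173.4 < 4000, so use break Q=4000: TC = 1,240×£123.70 + (1,240/4000.0)×375 + (4000.0/2)×0.25×£123.70 = £215,354.25.
Lowest total cost is £164,175.27 at Q = 170.5.

Q* ≈ 170 coils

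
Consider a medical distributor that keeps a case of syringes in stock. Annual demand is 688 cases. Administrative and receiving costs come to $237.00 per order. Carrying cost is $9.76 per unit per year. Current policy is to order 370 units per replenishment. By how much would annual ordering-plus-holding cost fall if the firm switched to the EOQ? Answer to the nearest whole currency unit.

EOQ = √(2DS/H) = √(2 × 688 × 237 / 9.76) ≈ 182.79.
Cost at Q* = (D/Q*)S + (Q*/2)H = √(2DSH) ≈ $1,784.06.
Cost at Q = 370: (688/370)×237 + (370/2)×9.76 = $440.69 + $1,805.60 = $2,246.29.
Excess = $2,246.29 − $1,784.06 = $462.24.

Extra cost ≈ $462 per year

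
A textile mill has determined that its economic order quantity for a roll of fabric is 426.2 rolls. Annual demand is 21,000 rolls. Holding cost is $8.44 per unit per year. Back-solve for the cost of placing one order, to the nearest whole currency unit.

S ≈ $37

The basic EOQ model gives Q* = √(2DS/H); rearrange for the unknown.
From Q* = √(2DS/H): S = Q*²H / (2D) = 426.2² × 8.44 / (2 × 21,000) = 36.5023.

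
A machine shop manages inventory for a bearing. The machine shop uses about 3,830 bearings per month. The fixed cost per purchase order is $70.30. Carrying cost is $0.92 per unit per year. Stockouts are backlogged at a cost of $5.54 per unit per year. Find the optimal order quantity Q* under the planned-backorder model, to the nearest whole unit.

Q* ≈ 2,862 bearings

Annual demand D = 3,830 × 12 = 45,960.
With planned backorders, Q* = √(2DS/H) · √((H+B)/B).
√(2DS/H) = √(2 × 45,960 × 70.3 / 0.92) = 2650.262.
√((H+B)/B) = √((0.92+5.54)/5.54) = 1.0798.
Q* ≈ 2861.872.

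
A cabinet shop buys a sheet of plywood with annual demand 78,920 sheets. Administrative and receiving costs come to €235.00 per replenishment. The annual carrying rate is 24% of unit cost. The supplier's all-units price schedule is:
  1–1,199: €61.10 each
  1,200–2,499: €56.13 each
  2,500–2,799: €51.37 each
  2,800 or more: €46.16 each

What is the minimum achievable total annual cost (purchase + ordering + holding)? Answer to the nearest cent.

Holding cost per unit per year at price C is H = 0.24·C.
For each price level, check whether its EOQ is feasible; otherwise the best quantity at that price is the breakpoint.
Tier 1 (€61.10): EOQ = 1590.4 exceeds tier's upper bound 1199, so this tier is dominated.
EOQ at €56.13 = 1659.4 (feasible in tier 2): TC = 78,920×€56.13 + (78,920/1659.4)×235 + (1659.4/2)×0.24×€56.13 = €4,452,133.10.
EOQ at €51.37 = 1734.5 < 2500, so use break Q=2500: TC = 78,920×€51.37 + (78,920/2500.0)×235 + (2500.0/2)×0.24×€51.37 = €4,076,949.88.
EOQ at €46.16 = 1829.8 < 2800, so use break Q=2800: TC = 78,920×€46.16 + (78,920/2800.0)×235 + (2800.0/2)×0.24×€46.16 = €3,665,080.60.
Lowest total cost among the candidates is at Q = 2800.0.

TC* ≈ €3,665,080.60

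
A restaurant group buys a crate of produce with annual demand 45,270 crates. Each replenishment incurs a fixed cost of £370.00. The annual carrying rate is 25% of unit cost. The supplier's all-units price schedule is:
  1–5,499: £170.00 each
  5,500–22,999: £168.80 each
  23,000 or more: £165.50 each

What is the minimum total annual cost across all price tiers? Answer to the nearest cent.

Holding cost per unit per year at price C is H = 0.25·C.
Evaluate total cost at each tier's feasible EOQ or, if the EOQ is below the tier, at the tier's minimum quantity.
EOQ at £170.00 = 887.8 (feasible in tier 1): TC = 45,270×£170.00 + (45,270/887.8)×370 + (887.8/2)×0.25×£170.00 = £7,733,632.50.
EOQ at £168.80 = 891.0 < 5500, so use break Q=5500: TC = 45,270×£168.80 + (45,270/5500.0)×370 + (5500.0/2)×0.25×£168.80 = £7,760,671.44.
EOQ at £165.50 = 899.8 < 23000, so use break Q=23000: TC = 45,270×£165.50 + (45,270/23000.0)×370 + (23000.0/2)×0.25×£165.50 = £7,968,725.76.
Lowest total cost among the candidates is at Q = 887.8.

TC* ≈ £7,733,632.50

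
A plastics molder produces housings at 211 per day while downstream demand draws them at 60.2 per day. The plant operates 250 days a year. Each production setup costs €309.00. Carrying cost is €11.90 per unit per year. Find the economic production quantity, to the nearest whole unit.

Q* ≈ 1,046 housings

Annual demand D = 60.2 × 250 = 15,050.
Production build-up factor (1 − d/p) = 1 − 60.2/211 = 0.7147.
Q* = √(2DS / (H(1 − d/p))) = √(2 × 15,050 × 309 / (11.9 × 0.7147)).
= √(9,300,900 / 8.5048) ≈ 1045.754.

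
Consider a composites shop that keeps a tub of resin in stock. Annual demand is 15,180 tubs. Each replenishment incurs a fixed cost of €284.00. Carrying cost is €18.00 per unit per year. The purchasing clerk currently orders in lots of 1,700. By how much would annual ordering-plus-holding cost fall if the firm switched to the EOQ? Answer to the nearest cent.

EOQ = √(2DS/H) = √(2 × 15,180 × 284 / 18) ≈ 692.11.
Cost at Q* = (D/Q*)S + (Q*/2)H = √(2DSH) ≈ €12,457.94.
Cost at Q = 1,700: (15,180/1,700)×284 + (1,700/2)×18 = €2,535.95 + €15,300.00 = €17,835.95.
Excess = €17,835.95 − €12,457.94 = €5,378.01.

Extra cost ≈ €5,378.01 per year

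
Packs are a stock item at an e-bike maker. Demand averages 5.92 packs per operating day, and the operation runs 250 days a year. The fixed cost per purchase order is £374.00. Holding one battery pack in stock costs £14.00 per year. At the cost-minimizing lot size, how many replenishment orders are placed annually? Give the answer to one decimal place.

Annual demand D = 5.92 × 250 = 1,480.
EOQ = √(2DS/H) = √(2 × 1,480 × 374 / 14) ≈ 281.20.
Orders per year = D / Q* = 1,480 / 281.20 ≈ 5.263.

N ≈ 5.3 orders per year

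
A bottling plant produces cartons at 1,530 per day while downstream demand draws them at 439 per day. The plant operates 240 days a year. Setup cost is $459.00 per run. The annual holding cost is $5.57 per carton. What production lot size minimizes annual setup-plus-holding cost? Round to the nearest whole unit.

Annual demand D = 439 × 240 = 105,360.
Production build-up factor (1 − d/p) = 1 − 439/1,530 = 0.7131.
Q* = √(2DS / (H(1 − d/p))) = √(2 × 105,360 × 459 / (5.57 × 0.7131)).
= √(96,720,480 / 3.9718) ≈ 4934.748.

Q* ≈ 4,935 cartons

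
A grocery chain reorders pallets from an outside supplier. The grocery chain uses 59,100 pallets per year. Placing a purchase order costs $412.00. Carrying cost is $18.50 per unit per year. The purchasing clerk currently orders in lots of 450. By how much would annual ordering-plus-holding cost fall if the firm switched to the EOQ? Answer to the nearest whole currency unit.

Extra cost ≈ $28,256 per year

EOQ = √(2DS/H) = √(2 × 59,100 × 412 / 18.5) ≈ 1622.45.
Cost at Q* = (D/Q*)S + (Q*/2)H = √(2DSH) ≈ $30,015.34.
Cost at Q = 450: (59,100/450)×412 + (450/2)×18.5 = $54,109.33 + $4,162.50 = $58,271.83.
Excess = $58,271.83 − $30,015.34 = $28,256.50.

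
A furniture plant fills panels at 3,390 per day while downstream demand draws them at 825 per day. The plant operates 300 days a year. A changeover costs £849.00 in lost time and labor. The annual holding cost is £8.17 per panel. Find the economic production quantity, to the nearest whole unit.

Q* ≈ 8,245 panels

Annual demand D = 825 × 300 = 247,500.
Production build-up factor (1 − d/p) = 1 − 825/3,390 = 0.7566.
Q* = √(2DS / (H(1 − d/p))) = √(2 × 247,500 × 849 / (8.17 × 0.7566)).
= √(420,255,000 / 6.1817) ≈ 8245.207.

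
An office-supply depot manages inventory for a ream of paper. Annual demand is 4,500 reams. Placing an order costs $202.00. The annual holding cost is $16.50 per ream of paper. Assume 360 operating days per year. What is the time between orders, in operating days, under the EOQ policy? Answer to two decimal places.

T ≈ 26.55 days

EOQ = √(2DS/H) = √(2 × 4,500 × 202 / 16.5) ≈ 331.94.
Cycle time = Q*/D × 360 = 331.94 / 4,500 × 360 ≈ 26.555 days.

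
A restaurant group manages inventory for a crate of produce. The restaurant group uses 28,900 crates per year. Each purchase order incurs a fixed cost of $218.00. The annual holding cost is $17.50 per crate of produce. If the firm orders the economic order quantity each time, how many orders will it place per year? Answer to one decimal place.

N ≈ 34.1 orders per year

Q* = √(2DS/H) = √(2 × 28,900 × 218 / 17.5) ≈ 848.54.
Orders per year = D / Q* = 28,900 / 848.54 ≈ 34.058.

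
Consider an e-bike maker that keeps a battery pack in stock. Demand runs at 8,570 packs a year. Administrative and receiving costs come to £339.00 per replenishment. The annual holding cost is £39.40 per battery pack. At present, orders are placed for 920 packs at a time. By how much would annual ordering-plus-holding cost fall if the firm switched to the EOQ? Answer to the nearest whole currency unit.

EOQ = √(2DS/H) = √(2 × 8,570 × 339 / 39.4) ≈ 384.02.
Cost at Q* = (D/Q*)S + (Q*/2)H = √(2DSH) ≈ £15,130.50.
Cost at Q = 920: (8,570/920)×339 + (920/2)×39.4 = £3,157.86 + £18,124.00 = £21,281.86.
Excess = £21,281.86 − £15,130.50 = £6,151.36.

Extra cost ≈ £6,151 per year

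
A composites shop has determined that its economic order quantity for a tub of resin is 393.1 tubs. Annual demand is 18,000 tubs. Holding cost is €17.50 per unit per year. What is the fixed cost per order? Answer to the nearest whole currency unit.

Invert the EOQ relation Q*² = 2DS/H.
From Q* = √(2DS/H): S = Q*²H / (2D) = 393.1² × 17.5 / (2 × 18,000) = 75.1176.

S ≈ €75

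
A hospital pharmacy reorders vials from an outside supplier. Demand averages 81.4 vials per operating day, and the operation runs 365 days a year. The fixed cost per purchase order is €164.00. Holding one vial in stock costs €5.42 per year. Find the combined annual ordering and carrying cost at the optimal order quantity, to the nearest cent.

TC* ≈ €7,267.67

Annual demand D = 81.4 × 365 = 29,711.
EOQ = √(2DS/H) = √(2 × 29,711 × 164 / 5.42) ≈ 1340.90.
At Q*, ordering cost (D/Q*)S equals holding cost (Q*/2)H, each = √(DSH/2).
Minimum total = √(2DSH) = √(2 × 29,711 × 164 × 5.42) ≈ 7267.670.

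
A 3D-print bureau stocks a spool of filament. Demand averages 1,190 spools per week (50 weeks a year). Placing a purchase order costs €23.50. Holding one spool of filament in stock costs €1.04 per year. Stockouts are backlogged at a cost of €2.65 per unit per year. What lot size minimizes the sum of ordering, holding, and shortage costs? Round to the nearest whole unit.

Annual demand D = 1,190 × 50 = 59,500.
With planned backorders, Q* = √(2DS/H) · √((H+B)/B).
√(2DS/H) = √(2 × 59,500 × 23.5 / 1.04) = 1639.799.
√((H+B)/B) = √((1.04+2.65)/2.65) = 1.1800.
Q* ≈ 1935.000.

Q* ≈ 1,935 spools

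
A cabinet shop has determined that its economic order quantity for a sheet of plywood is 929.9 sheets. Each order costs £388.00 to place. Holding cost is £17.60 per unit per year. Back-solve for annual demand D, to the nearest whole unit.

Invert the EOQ relation Q*² = 2DS/H.
From Q* = √(2DS/H): D = Q*²H / (2S) = 929.9² × 17.6 / (2 × 388) = 19612.070.

D ≈ 19,612 sheets per year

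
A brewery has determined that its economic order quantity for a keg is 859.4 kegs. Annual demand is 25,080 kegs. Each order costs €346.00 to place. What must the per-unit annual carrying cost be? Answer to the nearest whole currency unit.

H ≈ €23

The basic EOQ model gives Q* = √(2DS/H); rearrange for the unknown.
From Q* = √(2DS/H): H = 2DS / Q*² = 2 × 25,080 × 346 / 859.4² = 23.4987.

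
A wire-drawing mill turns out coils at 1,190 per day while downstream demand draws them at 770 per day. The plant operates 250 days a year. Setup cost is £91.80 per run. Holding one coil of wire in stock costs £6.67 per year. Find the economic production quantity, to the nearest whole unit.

Q* ≈ 3,875 coils

Annual demand D = 770 × 250 = 192,500.
Production build-up factor (1 − d/p) = 1 − 770/1,190 = 0.3529.
Q* = √(2DS / (H(1 − d/p))) = √(2 × 192,500 × 91.8 / (6.67 × 0.3529)).
= √(35,343,000 / 2.3541) ≈ 3874.696.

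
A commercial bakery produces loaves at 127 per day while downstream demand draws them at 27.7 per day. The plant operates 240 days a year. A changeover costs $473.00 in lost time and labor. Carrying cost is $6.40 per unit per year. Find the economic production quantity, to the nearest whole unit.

Q* ≈ 1,121 loaves

Annual demand D = 27.7 × 240 = 6,648.
Production build-up factor (1 − d/p) = 1 − 27.7/127 = 0.7819.
Q* = √(2DS / (H(1 − d/p))) = √(2 × 6,648 × 473 / (6.4 × 0.7819)).
= √(6,289,008 / 5.0041) ≈ 1121.059.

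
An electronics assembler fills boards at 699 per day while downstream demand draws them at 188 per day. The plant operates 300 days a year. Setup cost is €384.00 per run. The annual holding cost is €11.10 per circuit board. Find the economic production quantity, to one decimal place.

Q* ≈ 2,310.4 boards

Annual demand D = 188 × 300 = 56,400.
Production build-up factor (1 − d/p) = 1 − 188/699 = 0.7310.
Q* = √(2DS / (H(1 − d/p))) = √(2 × 56,400 × 384 / (11.1 × 0.7310)).
= √(43,315,200 / 8.1146) ≈ 2310.398.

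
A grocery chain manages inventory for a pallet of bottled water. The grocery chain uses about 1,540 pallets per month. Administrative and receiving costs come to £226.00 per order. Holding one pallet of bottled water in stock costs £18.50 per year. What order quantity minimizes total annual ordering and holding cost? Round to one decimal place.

Annual demand D = 1,540 × 12 = 18,480.
EOQ = √(2DS / H) = √(2 × 18,480 × 226 / 18.5).
= √(8,352,960 / 18.5) = √451,511.3514 ≈ 671.946.

Q* ≈ 671.9 pallets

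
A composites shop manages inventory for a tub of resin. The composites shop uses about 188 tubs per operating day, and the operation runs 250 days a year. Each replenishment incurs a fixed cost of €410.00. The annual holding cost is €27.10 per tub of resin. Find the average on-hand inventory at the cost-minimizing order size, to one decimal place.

Average inventory ≈ 596.3 tubs

Annual demand D = 188 × 250 = 47,000.
Q* = √(2DS/H) = √(2 × 47,000 × 410 / 27.1) ≈ 1192.54.
Average inventory = Q*/2 ≈ 1192.54 / 2 = 596.268.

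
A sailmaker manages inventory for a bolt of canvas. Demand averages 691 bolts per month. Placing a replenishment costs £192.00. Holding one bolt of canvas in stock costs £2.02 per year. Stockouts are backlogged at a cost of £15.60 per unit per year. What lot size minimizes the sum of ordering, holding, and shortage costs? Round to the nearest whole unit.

Annual demand D = 691 × 12 = 8,292.
With planned backorders, Q* = √(2DS/H) · √((H+B)/B).
√(2DS/H) = √(2 × 8,292 × 192 / 2.02) = 1255.508.
√((H+B)/B) = √((2.02+15.6)/15.6) = 1.0628.
Q* ≈ 1334.321.

Q* ≈ 1,334 bolts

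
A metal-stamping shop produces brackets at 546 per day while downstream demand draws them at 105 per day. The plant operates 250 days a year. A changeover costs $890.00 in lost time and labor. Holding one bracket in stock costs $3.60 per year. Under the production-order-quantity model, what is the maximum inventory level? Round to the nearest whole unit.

I_max ≈ 3,238 brackets

Annual demand D = 105 × 250 = 26,250.
Production build-up factor (1 − d/p) = 1 − 105/546 = 0.8077.
Q* = √(2DS / (H(1 − d/p))) = √(2 × 26,250 × 890 / (3.6 × 0.8077)).
= √(46,725,000 / 2.9077) ≈ 4008.671.
Maximum inventory = Q*(1 − d/p) = 4008.671 × 0.8077 ≈ 3237.773.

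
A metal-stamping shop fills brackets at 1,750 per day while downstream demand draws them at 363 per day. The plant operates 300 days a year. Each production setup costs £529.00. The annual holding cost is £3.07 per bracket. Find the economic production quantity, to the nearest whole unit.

Q* ≈ 6,881 brackets

Annual demand D = 363 × 300 = 108,900.
Production build-up factor (1 − d/p) = 1 − 363/1,750 = 0.7926.
Q* = √(2DS / (H(1 − d/p))) = √(2 × 108,900 × 529 / (3.07 × 0.7926)).
= √(115,216,200 / 2.4332) ≈ 6881.267.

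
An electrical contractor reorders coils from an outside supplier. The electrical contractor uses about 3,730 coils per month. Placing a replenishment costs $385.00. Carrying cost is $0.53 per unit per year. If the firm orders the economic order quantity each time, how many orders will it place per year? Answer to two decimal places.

N ≈ 5.55 orders per year

Annual demand D = 3,730 × 12 = 44,760.
Q* = √(2DS/H) = √(2 × 44,760 × 385 / 0.53) ≈ 8064.04.
Orders per year = D / Q* = 44,760 / 8064.04 ≈ 5.551.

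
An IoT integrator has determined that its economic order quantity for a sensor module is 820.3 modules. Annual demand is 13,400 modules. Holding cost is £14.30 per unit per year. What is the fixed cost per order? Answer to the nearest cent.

S ≈ £359.04

Invert the EOQ relation Q*² = 2DS/H.
From Q* = √(2DS/H): S = Q*²H / (2D) = 820.3² × 14.3 / (2 × 13,400) = 359.0432.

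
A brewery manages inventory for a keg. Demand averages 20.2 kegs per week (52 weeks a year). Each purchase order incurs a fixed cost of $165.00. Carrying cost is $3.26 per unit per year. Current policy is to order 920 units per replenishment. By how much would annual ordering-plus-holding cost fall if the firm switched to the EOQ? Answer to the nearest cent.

Extra cost ≈ $624.96 per year

Annual demand D = 20.2 × 52 = 1,050.4.
EOQ = √(2DS/H) = √(2 × 1,050.4 × 165 / 3.26) ≈ 326.08.
Cost at Q* = (D/Q*)S + (Q*/2)H = √(2DSH) ≈ $1,063.02.
Cost at Q = 920: (1,050.4/920)×165 + (920/2)×3.26 = $188.39 + $1,499.60 = $1,687.99.
Excess = $1,687.99 − $1,063.02 = $624.96.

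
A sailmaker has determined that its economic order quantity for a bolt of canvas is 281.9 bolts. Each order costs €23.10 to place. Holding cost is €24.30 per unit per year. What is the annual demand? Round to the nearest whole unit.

D ≈ 41,798 bolts per year

Squaring Q* = √(2DS/H) gives Q*² = 2DS/H.
From Q* = √(2DS/H): D = Q*²H / (2S) = 281.9² × 24.3 / (2 × 23.1) = 41797.899.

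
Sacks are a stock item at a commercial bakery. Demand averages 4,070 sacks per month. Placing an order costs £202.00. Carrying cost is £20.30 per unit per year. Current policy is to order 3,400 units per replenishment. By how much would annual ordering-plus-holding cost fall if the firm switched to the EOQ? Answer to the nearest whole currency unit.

Extra cost ≈ £17,398 per year

Annual demand D = 4,070 × 12 = 48,840.
EOQ = √(2DS/H) = √(2 × 48,840 × 202 / 20.3) ≈ 985.89.
Cost at Q* = (D/Q*)S + (Q*/2)H = √(2DSH) ≈ £20,013.66.
Cost at Q = 3,400: (48,840/3,400)×202 + (3,400/2)×20.3 = £2,901.67 + £34,510.00 = £37,411.67.
Excess = £37,411.67 − £20,013.66 = £17,398.01.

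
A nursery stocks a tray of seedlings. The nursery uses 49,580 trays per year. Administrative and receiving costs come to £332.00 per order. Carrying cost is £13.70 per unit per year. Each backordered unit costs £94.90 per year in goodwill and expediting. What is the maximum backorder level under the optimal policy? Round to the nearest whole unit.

With planned backorders, Q* = √(2DS/H) · √((H+B)/B).
√(2DS/H) = √(2 × 49,580 × 332 / 13.7) = 1550.162.
√((H+B)/B) = √((13.7+94.9)/94.9) = 1.0697.
Q* ≈ 1658.284.
S* = Q* · H/(H+B) = 1658.284 × 13.7/108.6 ≈ 209.194.

S* ≈ 209 trays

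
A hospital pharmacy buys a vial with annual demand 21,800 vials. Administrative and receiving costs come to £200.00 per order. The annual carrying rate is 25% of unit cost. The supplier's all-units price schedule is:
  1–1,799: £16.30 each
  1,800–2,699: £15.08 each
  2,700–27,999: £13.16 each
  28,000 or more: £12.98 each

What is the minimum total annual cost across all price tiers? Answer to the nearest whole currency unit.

Holding cost per unit per year at price C is H = 0.25·C.
Evaluate total cost at each tier's feasible EOQ or, if the EOQ is below the tier, at the tier's minimum quantity.
EOQ at £16.30 = 1462.8 (feasible in tier 1): TC = 21,800×£16.30 + (21,800/1462.8)×200 + (1462.8/2)×0.25×£16.30 = £361,301.04.
EOQ at £15.08 = 1520.9 < 1800, so use break Q=1800: TC = 21,800×£15.08 + (21,800/1800.0)×200 + (1800.0/2)×0.25×£15.08 = £334,559.22.
EOQ at £13.16 = 1628.0 < 2700, so use break Q=2700: TC = 21,800×£13.16 + (21,800/2700.0)×200 + (2700.0/2)×0.25×£13.16 = £292,944.31.
EOQ at £12.98 = 1639.3 < 28000, so use break Q=28000: TC = 21,800×£12.98 + (21,800/28000.0)×200 + (28000.0/2)×0.25×£12.98 = £328,549.71.
Lowest total cost among the candidates is at Q = 2700.0.

TC* ≈ £292,944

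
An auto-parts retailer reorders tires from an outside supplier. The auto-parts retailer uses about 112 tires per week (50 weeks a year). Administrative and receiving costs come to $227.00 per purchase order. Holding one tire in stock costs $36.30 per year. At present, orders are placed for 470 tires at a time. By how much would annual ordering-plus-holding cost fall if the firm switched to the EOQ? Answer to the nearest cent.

Annual demand D = 112 × 50 = 5,600.
EOQ = √(2DS/H) = √(2 × 5,600 × 227 / 36.3) ≈ 264.65.
Cost at Q* = (D/Q*)S + (Q*/2)H = √(2DSH) ≈ $9,606.72.
Cost at Q = 470: (5,600/470)×227 + (470/2)×36.3 = $2,704.68 + $8,530.50 = $11,235.18.
Excess = $11,235.18 − $9,606.72 = $1,628.46.

Extra cost ≈ $1,628.46 per year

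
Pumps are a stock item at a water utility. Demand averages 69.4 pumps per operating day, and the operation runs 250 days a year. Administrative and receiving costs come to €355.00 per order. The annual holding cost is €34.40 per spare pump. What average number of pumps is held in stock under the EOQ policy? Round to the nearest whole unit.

Annual demand D = 69.4 × 250 = 17,350.
The optimal lot size = √(2DS/H) = √(2 × 17,350 × 355 / 34.4) ≈ 598.41.
Average inventory = Q*/2 ≈ 598.41 / 2 = 299.206.

Average inventory ≈ 299 pumps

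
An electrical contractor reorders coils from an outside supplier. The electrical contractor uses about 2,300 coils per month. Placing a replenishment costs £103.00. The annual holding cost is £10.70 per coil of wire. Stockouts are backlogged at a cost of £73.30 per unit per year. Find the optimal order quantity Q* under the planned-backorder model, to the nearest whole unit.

Annual demand D = 2,300 × 12 = 27,600.
With planned backorders, Q* = √(2DS/H) · √((H+B)/B).
√(2DS/H) = √(2 × 27,600 × 103 / 10.7) = 728.948.
√((H+B)/B) = √((10.7+73.3)/73.3) = 1.0705.
Q* ≈ 780.340.

Q* ≈ 780 coils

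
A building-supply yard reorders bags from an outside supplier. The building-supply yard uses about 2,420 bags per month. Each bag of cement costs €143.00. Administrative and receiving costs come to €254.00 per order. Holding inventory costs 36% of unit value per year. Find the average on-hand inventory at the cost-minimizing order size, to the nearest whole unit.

Average inventory ≈ 268 bags

Annual demand D = 2,420 × 12 = 29,040.
Holding cost H = 0.36 × €143.00 = €51.4800 per unit per year.
EOQ = √(2DS/H) = √(2 × 29,040 × 254 / 51.48) ≈ 535.32.
Average inventory = Q*/2 ≈ 535.32 / 2 = 267.658.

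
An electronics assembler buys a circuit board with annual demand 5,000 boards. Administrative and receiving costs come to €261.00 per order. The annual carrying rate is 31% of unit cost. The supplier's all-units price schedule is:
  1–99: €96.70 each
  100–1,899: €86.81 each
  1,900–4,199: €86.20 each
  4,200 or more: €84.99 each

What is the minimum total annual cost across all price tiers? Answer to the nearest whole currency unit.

TC* ≈ €442,431

Holding cost per unit per year at price C is H = 0.31·C.
Evaluate total cost at each tier's feasible EOQ or, if the EOQ is below the tier, at the tier's minimum quantity.
Tier 1 (€96.70): EOQ = 295.1 exceeds tier's upper bound 99, so this tier is dominated.
EOQ at €86.81 = 311.4 (feasible in tier 2): TC = 5,000×€86.81 + (5,000/311.4)×261 + (311.4/2)×0.31×€86.81 = €442,430.81.
EOQ at €86.20 = 312.5 < 1900, so use break Q=1900: TC = 5,000×€86.20 + (5,000/1900.0)×261 + (1900.0/2)×0.31×€86.20 = €457,072.74.
EOQ at €84.99 = 314.7 < 4200, so use break Q=4200: TC = 5,000×€84.99 + (5,000/4200.0)×261 + (4200.0/2)×0.31×€84.99 = €480,589.20.
Lowest total cost among the candidates is at Q = 311.4.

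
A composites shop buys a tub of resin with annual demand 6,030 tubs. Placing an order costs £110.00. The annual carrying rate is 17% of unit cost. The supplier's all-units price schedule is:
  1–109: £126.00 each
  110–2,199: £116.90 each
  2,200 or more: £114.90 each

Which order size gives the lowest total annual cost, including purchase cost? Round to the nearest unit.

Holding cost per unit per year at price C is H = 0.17·C.
Candidates are each tier's EOQ (if it falls in that tier) and each price-break quantity.
Tier 1 (£126.00): EOQ = 248.9 exceeds tier's upper bound 109, so this tier is dominated.
EOQ at £116.90 = 258.4 (feasible in tier 2): TC = 6,030×£116.90 + (6,030/258.4)×110 + (258.4/2)×0.17×£116.90 = £710,041.54.
EOQ at £114.90 = 260.6 < 2200, so use break Q=2200: TC = 6,030×£114.90 + (6,030/2200.0)×110 + (2200.0/2)×0.17×£114.90 = £714,634.80.
Lowest total cost is £710,041.54 at Q = 258.4.

Q* ≈ 258 tubs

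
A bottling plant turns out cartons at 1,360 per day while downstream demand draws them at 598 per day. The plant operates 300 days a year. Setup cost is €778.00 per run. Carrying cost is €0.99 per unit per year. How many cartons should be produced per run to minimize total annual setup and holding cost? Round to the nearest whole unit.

Q* ≈ 22,433 cartons

Annual demand D = 598 × 300 = 179,400.
Production build-up factor (1 − d/p) = 1 − 598/1,360 = 0.5603.
Q* = √(2DS / (H(1 − d/p))) = √(2 × 179,400 × 778 / (0.99 × 0.5603)).
= √(279,146,400 / 0.5547) ≈ 22433.157.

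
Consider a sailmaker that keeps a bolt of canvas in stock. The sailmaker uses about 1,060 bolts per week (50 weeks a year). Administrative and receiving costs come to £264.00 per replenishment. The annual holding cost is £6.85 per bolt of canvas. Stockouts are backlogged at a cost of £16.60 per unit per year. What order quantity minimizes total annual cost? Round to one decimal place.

Annual demand D = 1,060 × 50 = 53,000.
With planned backorders, Q* = √(2DS/H) · √((H+B)/B).
√(2DS/H) = √(2 × 53,000 × 264 / 6.85) = 2021.201.
√((H+B)/B) = √((6.85+16.6)/16.6) = 1.1885.
Q* ≈ 2402.299.

Q* ≈ 2,402.3 bolts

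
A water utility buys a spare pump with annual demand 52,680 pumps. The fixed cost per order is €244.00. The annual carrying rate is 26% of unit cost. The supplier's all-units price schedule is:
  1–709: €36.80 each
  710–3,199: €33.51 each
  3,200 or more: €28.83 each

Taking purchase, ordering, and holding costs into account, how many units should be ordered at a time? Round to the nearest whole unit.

Q* ≈ 3,200 pumps

Holding cost per unit per year at price C is H = 0.26·C.
Evaluate total cost at each tier's feasible EOQ or, if the EOQ is below the tier, at the tier's minimum quantity.
Tier 1 (€36.80): EOQ = 1639.2 exceeds tier's upper bound 709, so this tier is dominated.
EOQ at €33.51 = 1717.7 (feasible in tier 2): TC = 52,680×€33.51 + (52,680/1717.7)×244 + (1717.7/2)×0.26×€33.51 = €1,780,272.83.
EOQ at €28.83 = 1851.9 < 3200, so use break Q=3200: TC = 52,680×€28.83 + (52,680/3200.0)×244 + (3200.0/2)×0.26×€28.83 = €1,534,774.53.
Lowest total cost is €1,534,774.53 at Q = 3200.0.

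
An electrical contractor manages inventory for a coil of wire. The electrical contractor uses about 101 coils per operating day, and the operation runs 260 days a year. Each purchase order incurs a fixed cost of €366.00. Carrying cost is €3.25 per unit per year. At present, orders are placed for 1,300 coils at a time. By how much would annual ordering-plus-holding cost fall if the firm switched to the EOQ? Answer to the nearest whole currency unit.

Annual demand D = 101 × 260 = 26,260.
EOQ = √(2DS/H) = √(2 × 26,260 × 366 / 3.25) ≈ 2431.99.
Cost at Q* = (D/Q*)S + (Q*/2)H = √(2DSH) ≈ €7,903.96.
Cost at Q = 1,300: (26,260/1,300)×366 + (1,300/2)×3.25 = €7,393.20 + €2,112.50 = €9,505.70.
Excess = €9,505.70 − €7,903.96 = €1,601.74.

Extra cost ≈ €1,602 per year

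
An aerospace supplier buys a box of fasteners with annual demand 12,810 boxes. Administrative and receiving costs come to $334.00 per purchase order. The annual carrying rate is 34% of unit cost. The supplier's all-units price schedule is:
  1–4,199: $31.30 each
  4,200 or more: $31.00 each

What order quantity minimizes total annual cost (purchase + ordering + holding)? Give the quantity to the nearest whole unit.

Holding cost per unit per year at price C is H = 0.34·C.
Evaluate total cost at each tier's feasible EOQ or, if the EOQ is below the tier, at the tier's minimum quantity.
EOQ at $31.30 = 896.7 (feasible in tier 1): TC = 12,810×$31.30 + (12,810/896.7)×334 + (896.7/2)×0.34×$31.30 = $410,495.77.
EOQ at $31.00 = 901.0 < 4200, so use break Q=4200: TC = 12,810×$31.00 + (12,810/4200.0)×334 + (4200.0/2)×0.34×$31.00 = $420,262.70.
Lowest total cost is $410,495.77 at Q = 896.7.

Q* ≈ 897 boxes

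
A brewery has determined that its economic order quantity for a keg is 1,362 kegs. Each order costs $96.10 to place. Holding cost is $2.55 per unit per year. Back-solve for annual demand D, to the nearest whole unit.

Squaring Q* = √(2DS/H) gives Q*² = 2DS/H.
From Q* = √(2DS/H): D = Q*²H / (2S) = 1,362² × 2.55 / (2 × 96.1) = 24611.666.

D ≈ 24,612 kegs per year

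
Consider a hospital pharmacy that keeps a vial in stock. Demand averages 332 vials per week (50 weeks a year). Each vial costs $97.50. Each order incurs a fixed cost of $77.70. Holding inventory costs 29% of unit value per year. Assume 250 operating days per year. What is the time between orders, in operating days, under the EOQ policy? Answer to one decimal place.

Annual demand D = 332 × 50 = 16,600.
Holding cost H = 0.29 × $97.50 = $28.2750 per unit per year.
EOQ = √(2DS/H) = √(2 × 16,600 × 77.7 / 28.275) ≈ 302.05.
Cycle time = Q*/D × 250 = 302.05 / 16,600 × 250 ≈ 4.549 days.

T ≈ 4.5 days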